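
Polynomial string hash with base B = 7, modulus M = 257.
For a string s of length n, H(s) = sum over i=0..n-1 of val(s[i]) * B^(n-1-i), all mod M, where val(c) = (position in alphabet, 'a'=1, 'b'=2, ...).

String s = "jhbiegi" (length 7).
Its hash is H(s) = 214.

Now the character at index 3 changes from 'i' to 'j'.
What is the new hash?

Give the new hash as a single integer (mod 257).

val('i') = 9, val('j') = 10
Position k = 3, exponent = n-1-k = 3
B^3 mod M = 7^3 mod 257 = 86
Delta = (10 - 9) * 86 mod 257 = 86
New hash = (214 + 86) mod 257 = 43

Answer: 43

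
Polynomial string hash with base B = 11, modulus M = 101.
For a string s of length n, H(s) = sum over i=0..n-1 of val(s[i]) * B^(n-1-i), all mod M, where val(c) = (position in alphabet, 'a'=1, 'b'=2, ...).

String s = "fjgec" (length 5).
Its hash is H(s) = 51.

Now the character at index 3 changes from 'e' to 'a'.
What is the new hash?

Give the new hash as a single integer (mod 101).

val('e') = 5, val('a') = 1
Position k = 3, exponent = n-1-k = 1
B^1 mod M = 11^1 mod 101 = 11
Delta = (1 - 5) * 11 mod 101 = 57
New hash = (51 + 57) mod 101 = 7

Answer: 7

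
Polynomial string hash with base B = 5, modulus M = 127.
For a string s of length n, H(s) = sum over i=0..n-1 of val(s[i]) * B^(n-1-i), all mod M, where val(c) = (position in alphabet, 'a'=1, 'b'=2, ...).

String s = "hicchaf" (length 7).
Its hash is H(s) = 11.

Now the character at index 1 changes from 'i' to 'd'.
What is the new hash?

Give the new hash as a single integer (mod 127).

Answer: 7

Derivation:
val('i') = 9, val('d') = 4
Position k = 1, exponent = n-1-k = 5
B^5 mod M = 5^5 mod 127 = 77
Delta = (4 - 9) * 77 mod 127 = 123
New hash = (11 + 123) mod 127 = 7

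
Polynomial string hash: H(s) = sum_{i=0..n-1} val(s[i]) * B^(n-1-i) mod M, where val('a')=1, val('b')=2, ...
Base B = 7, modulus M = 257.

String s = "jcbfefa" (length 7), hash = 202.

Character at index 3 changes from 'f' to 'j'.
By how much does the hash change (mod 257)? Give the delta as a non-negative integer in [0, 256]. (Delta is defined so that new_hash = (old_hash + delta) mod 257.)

Delta formula: (val(new) - val(old)) * B^(n-1-k) mod M
  val('j') - val('f') = 10 - 6 = 4
  B^(n-1-k) = 7^3 mod 257 = 86
  Delta = 4 * 86 mod 257 = 87

Answer: 87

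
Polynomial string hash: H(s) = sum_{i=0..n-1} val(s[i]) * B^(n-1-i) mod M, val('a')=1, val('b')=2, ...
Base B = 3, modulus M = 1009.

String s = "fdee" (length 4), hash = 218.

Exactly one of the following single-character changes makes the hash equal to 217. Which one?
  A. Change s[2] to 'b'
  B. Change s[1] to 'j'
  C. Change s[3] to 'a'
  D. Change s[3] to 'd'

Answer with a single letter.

Answer: D

Derivation:
Option A: s[2]='e'->'b', delta=(2-5)*3^1 mod 1009 = 1000, hash=218+1000 mod 1009 = 209
Option B: s[1]='d'->'j', delta=(10-4)*3^2 mod 1009 = 54, hash=218+54 mod 1009 = 272
Option C: s[3]='e'->'a', delta=(1-5)*3^0 mod 1009 = 1005, hash=218+1005 mod 1009 = 214
Option D: s[3]='e'->'d', delta=(4-5)*3^0 mod 1009 = 1008, hash=218+1008 mod 1009 = 217 <-- target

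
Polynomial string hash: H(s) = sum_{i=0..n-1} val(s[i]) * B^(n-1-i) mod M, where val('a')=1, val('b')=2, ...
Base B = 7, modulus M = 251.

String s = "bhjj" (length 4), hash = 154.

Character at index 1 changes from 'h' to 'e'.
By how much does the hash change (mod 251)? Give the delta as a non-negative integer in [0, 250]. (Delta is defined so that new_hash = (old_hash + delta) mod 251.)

Delta formula: (val(new) - val(old)) * B^(n-1-k) mod M
  val('e') - val('h') = 5 - 8 = -3
  B^(n-1-k) = 7^2 mod 251 = 49
  Delta = -3 * 49 mod 251 = 104

Answer: 104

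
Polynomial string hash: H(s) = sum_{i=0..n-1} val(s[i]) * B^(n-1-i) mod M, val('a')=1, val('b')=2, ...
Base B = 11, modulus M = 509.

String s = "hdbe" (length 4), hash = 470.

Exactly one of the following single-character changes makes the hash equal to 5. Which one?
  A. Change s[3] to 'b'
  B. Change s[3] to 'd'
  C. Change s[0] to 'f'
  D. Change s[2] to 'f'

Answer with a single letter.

Option A: s[3]='e'->'b', delta=(2-5)*11^0 mod 509 = 506, hash=470+506 mod 509 = 467
Option B: s[3]='e'->'d', delta=(4-5)*11^0 mod 509 = 508, hash=470+508 mod 509 = 469
Option C: s[0]='h'->'f', delta=(6-8)*11^3 mod 509 = 392, hash=470+392 mod 509 = 353
Option D: s[2]='b'->'f', delta=(6-2)*11^1 mod 509 = 44, hash=470+44 mod 509 = 5 <-- target

Answer: D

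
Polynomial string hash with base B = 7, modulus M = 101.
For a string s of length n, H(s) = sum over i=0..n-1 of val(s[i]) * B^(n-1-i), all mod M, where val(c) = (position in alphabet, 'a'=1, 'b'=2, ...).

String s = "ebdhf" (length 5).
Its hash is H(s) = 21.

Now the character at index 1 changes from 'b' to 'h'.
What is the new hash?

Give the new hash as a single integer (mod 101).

Answer: 59

Derivation:
val('b') = 2, val('h') = 8
Position k = 1, exponent = n-1-k = 3
B^3 mod M = 7^3 mod 101 = 40
Delta = (8 - 2) * 40 mod 101 = 38
New hash = (21 + 38) mod 101 = 59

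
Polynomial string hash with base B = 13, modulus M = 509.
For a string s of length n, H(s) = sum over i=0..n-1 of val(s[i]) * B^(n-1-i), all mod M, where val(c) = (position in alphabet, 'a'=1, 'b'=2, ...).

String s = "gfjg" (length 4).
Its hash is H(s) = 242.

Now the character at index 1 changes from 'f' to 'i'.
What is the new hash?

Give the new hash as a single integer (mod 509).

Answer: 240

Derivation:
val('f') = 6, val('i') = 9
Position k = 1, exponent = n-1-k = 2
B^2 mod M = 13^2 mod 509 = 169
Delta = (9 - 6) * 169 mod 509 = 507
New hash = (242 + 507) mod 509 = 240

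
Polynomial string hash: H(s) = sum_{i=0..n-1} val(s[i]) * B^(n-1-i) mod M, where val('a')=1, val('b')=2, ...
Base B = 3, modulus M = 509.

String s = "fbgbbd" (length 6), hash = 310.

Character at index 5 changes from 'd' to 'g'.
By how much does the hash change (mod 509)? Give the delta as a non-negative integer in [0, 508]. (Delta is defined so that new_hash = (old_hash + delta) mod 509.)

Answer: 3

Derivation:
Delta formula: (val(new) - val(old)) * B^(n-1-k) mod M
  val('g') - val('d') = 7 - 4 = 3
  B^(n-1-k) = 3^0 mod 509 = 1
  Delta = 3 * 1 mod 509 = 3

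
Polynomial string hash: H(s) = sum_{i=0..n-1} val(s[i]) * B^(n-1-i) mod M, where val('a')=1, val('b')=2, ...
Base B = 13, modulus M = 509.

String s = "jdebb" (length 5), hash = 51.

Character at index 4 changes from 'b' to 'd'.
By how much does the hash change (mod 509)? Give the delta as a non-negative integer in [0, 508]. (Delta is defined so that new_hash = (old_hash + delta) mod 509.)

Delta formula: (val(new) - val(old)) * B^(n-1-k) mod M
  val('d') - val('b') = 4 - 2 = 2
  B^(n-1-k) = 13^0 mod 509 = 1
  Delta = 2 * 1 mod 509 = 2

Answer: 2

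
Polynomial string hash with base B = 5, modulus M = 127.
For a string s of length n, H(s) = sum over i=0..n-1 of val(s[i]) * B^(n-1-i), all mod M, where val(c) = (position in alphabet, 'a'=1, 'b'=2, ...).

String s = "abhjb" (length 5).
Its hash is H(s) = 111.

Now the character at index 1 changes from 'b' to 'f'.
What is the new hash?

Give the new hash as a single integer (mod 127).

val('b') = 2, val('f') = 6
Position k = 1, exponent = n-1-k = 3
B^3 mod M = 5^3 mod 127 = 125
Delta = (6 - 2) * 125 mod 127 = 119
New hash = (111 + 119) mod 127 = 103

Answer: 103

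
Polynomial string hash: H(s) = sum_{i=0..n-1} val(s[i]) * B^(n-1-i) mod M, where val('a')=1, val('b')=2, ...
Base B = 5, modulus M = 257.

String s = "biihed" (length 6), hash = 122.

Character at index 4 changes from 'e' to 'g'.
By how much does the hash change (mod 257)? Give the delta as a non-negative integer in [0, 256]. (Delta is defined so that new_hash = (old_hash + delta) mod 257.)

Answer: 10

Derivation:
Delta formula: (val(new) - val(old)) * B^(n-1-k) mod M
  val('g') - val('e') = 7 - 5 = 2
  B^(n-1-k) = 5^1 mod 257 = 5
  Delta = 2 * 5 mod 257 = 10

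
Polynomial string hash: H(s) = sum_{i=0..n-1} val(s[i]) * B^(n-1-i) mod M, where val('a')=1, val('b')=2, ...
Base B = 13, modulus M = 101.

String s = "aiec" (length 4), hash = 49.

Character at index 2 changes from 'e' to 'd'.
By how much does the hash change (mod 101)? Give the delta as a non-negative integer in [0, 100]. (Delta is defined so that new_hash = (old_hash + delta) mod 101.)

Delta formula: (val(new) - val(old)) * B^(n-1-k) mod M
  val('d') - val('e') = 4 - 5 = -1
  B^(n-1-k) = 13^1 mod 101 = 13
  Delta = -1 * 13 mod 101 = 88

Answer: 88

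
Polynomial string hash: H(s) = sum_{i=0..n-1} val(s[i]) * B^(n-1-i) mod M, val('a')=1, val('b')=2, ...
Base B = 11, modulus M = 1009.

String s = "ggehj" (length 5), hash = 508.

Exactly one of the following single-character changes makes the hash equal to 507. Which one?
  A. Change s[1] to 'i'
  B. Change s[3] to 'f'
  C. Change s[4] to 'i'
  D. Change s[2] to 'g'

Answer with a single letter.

Answer: C

Derivation:
Option A: s[1]='g'->'i', delta=(9-7)*11^3 mod 1009 = 644, hash=508+644 mod 1009 = 143
Option B: s[3]='h'->'f', delta=(6-8)*11^1 mod 1009 = 987, hash=508+987 mod 1009 = 486
Option C: s[4]='j'->'i', delta=(9-10)*11^0 mod 1009 = 1008, hash=508+1008 mod 1009 = 507 <-- target
Option D: s[2]='e'->'g', delta=(7-5)*11^2 mod 1009 = 242, hash=508+242 mod 1009 = 750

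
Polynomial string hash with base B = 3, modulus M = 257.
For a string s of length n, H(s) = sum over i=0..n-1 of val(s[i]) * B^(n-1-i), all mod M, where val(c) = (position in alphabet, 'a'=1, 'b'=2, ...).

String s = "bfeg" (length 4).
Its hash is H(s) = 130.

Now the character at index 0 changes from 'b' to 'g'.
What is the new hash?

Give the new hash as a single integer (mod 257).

Answer: 8

Derivation:
val('b') = 2, val('g') = 7
Position k = 0, exponent = n-1-k = 3
B^3 mod M = 3^3 mod 257 = 27
Delta = (7 - 2) * 27 mod 257 = 135
New hash = (130 + 135) mod 257 = 8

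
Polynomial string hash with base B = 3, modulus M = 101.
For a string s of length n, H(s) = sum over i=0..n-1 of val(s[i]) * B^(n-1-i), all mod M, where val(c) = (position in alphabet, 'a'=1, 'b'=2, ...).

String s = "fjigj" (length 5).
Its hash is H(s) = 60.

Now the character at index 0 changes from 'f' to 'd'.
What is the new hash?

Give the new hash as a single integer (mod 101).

Answer: 100

Derivation:
val('f') = 6, val('d') = 4
Position k = 0, exponent = n-1-k = 4
B^4 mod M = 3^4 mod 101 = 81
Delta = (4 - 6) * 81 mod 101 = 40
New hash = (60 + 40) mod 101 = 100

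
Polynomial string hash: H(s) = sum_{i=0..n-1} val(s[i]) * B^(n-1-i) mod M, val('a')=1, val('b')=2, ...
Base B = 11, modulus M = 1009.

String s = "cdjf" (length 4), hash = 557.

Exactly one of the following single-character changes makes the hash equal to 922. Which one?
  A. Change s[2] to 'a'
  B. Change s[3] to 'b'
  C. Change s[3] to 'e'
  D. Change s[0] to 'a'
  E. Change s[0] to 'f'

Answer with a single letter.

Answer: D

Derivation:
Option A: s[2]='j'->'a', delta=(1-10)*11^1 mod 1009 = 910, hash=557+910 mod 1009 = 458
Option B: s[3]='f'->'b', delta=(2-6)*11^0 mod 1009 = 1005, hash=557+1005 mod 1009 = 553
Option C: s[3]='f'->'e', delta=(5-6)*11^0 mod 1009 = 1008, hash=557+1008 mod 1009 = 556
Option D: s[0]='c'->'a', delta=(1-3)*11^3 mod 1009 = 365, hash=557+365 mod 1009 = 922 <-- target
Option E: s[0]='c'->'f', delta=(6-3)*11^3 mod 1009 = 966, hash=557+966 mod 1009 = 514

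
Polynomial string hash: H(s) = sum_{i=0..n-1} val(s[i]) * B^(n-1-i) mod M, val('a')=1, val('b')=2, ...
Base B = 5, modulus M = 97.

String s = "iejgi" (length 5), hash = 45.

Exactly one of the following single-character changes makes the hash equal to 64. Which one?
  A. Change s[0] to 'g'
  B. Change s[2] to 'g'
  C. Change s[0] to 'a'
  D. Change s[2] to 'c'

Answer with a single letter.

Answer: D

Derivation:
Option A: s[0]='i'->'g', delta=(7-9)*5^4 mod 97 = 11, hash=45+11 mod 97 = 56
Option B: s[2]='j'->'g', delta=(7-10)*5^2 mod 97 = 22, hash=45+22 mod 97 = 67
Option C: s[0]='i'->'a', delta=(1-9)*5^4 mod 97 = 44, hash=45+44 mod 97 = 89
Option D: s[2]='j'->'c', delta=(3-10)*5^2 mod 97 = 19, hash=45+19 mod 97 = 64 <-- target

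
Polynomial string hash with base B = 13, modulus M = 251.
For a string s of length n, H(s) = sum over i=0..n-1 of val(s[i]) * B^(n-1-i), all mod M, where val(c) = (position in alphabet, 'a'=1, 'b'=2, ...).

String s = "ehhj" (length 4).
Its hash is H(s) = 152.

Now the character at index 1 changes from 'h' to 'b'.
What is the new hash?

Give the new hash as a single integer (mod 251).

Answer: 142

Derivation:
val('h') = 8, val('b') = 2
Position k = 1, exponent = n-1-k = 2
B^2 mod M = 13^2 mod 251 = 169
Delta = (2 - 8) * 169 mod 251 = 241
New hash = (152 + 241) mod 251 = 142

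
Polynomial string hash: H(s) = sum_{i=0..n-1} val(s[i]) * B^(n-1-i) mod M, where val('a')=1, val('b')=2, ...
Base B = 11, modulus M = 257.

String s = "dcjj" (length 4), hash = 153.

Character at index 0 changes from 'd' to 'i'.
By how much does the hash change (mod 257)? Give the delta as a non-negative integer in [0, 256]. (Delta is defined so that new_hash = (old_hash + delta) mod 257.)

Answer: 230

Derivation:
Delta formula: (val(new) - val(old)) * B^(n-1-k) mod M
  val('i') - val('d') = 9 - 4 = 5
  B^(n-1-k) = 11^3 mod 257 = 46
  Delta = 5 * 46 mod 257 = 230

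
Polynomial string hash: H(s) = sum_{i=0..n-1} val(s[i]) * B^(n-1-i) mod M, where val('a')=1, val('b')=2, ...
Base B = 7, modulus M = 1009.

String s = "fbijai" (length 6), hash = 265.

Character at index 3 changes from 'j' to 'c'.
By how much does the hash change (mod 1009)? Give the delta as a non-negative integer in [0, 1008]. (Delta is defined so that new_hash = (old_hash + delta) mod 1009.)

Delta formula: (val(new) - val(old)) * B^(n-1-k) mod M
  val('c') - val('j') = 3 - 10 = -7
  B^(n-1-k) = 7^2 mod 1009 = 49
  Delta = -7 * 49 mod 1009 = 666

Answer: 666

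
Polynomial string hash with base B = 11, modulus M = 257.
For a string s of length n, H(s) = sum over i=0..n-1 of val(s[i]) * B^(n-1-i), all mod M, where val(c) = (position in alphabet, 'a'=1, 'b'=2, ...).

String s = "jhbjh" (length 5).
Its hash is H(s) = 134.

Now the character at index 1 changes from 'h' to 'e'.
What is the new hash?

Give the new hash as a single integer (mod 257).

val('h') = 8, val('e') = 5
Position k = 1, exponent = n-1-k = 3
B^3 mod M = 11^3 mod 257 = 46
Delta = (5 - 8) * 46 mod 257 = 119
New hash = (134 + 119) mod 257 = 253

Answer: 253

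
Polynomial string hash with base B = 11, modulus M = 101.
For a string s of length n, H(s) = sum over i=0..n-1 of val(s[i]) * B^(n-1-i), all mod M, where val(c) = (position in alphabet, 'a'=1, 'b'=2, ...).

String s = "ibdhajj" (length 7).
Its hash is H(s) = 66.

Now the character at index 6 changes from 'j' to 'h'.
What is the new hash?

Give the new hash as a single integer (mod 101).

val('j') = 10, val('h') = 8
Position k = 6, exponent = n-1-k = 0
B^0 mod M = 11^0 mod 101 = 1
Delta = (8 - 10) * 1 mod 101 = 99
New hash = (66 + 99) mod 101 = 64

Answer: 64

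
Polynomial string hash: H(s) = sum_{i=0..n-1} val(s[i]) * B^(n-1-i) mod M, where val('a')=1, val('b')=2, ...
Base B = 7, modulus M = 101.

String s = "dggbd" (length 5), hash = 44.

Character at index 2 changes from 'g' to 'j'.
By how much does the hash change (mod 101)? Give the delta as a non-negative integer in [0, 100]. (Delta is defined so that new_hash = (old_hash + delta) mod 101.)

Delta formula: (val(new) - val(old)) * B^(n-1-k) mod M
  val('j') - val('g') = 10 - 7 = 3
  B^(n-1-k) = 7^2 mod 101 = 49
  Delta = 3 * 49 mod 101 = 46

Answer: 46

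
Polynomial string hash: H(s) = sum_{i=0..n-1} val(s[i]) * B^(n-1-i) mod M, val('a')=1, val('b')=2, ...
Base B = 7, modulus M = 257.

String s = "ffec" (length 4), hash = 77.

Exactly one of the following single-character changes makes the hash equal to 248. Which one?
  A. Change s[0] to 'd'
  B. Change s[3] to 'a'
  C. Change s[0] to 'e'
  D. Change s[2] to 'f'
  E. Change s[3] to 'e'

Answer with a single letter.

Answer: C

Derivation:
Option A: s[0]='f'->'d', delta=(4-6)*7^3 mod 257 = 85, hash=77+85 mod 257 = 162
Option B: s[3]='c'->'a', delta=(1-3)*7^0 mod 257 = 255, hash=77+255 mod 257 = 75
Option C: s[0]='f'->'e', delta=(5-6)*7^3 mod 257 = 171, hash=77+171 mod 257 = 248 <-- target
Option D: s[2]='e'->'f', delta=(6-5)*7^1 mod 257 = 7, hash=77+7 mod 257 = 84
Option E: s[3]='c'->'e', delta=(5-3)*7^0 mod 257 = 2, hash=77+2 mod 257 = 79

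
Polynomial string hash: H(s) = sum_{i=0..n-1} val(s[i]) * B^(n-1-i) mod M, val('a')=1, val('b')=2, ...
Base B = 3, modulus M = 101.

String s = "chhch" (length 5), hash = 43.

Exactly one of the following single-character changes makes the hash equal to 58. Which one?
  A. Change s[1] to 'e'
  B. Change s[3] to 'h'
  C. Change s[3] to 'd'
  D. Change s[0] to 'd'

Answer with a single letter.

Answer: B

Derivation:
Option A: s[1]='h'->'e', delta=(5-8)*3^3 mod 101 = 20, hash=43+20 mod 101 = 63
Option B: s[3]='c'->'h', delta=(8-3)*3^1 mod 101 = 15, hash=43+15 mod 101 = 58 <-- target
Option C: s[3]='c'->'d', delta=(4-3)*3^1 mod 101 = 3, hash=43+3 mod 101 = 46
Option D: s[0]='c'->'d', delta=(4-3)*3^4 mod 101 = 81, hash=43+81 mod 101 = 23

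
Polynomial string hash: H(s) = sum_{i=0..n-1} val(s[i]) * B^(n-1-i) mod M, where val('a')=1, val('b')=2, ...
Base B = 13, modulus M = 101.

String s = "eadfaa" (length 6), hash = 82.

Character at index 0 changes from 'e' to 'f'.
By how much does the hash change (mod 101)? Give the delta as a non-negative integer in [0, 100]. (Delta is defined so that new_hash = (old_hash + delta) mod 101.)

Answer: 17

Derivation:
Delta formula: (val(new) - val(old)) * B^(n-1-k) mod M
  val('f') - val('e') = 6 - 5 = 1
  B^(n-1-k) = 13^5 mod 101 = 17
  Delta = 1 * 17 mod 101 = 17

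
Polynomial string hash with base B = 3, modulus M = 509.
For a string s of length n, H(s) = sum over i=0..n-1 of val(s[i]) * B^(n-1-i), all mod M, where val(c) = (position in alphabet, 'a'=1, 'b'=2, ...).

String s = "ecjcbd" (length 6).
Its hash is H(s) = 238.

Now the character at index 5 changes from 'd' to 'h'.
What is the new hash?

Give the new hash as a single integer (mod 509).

val('d') = 4, val('h') = 8
Position k = 5, exponent = n-1-k = 0
B^0 mod M = 3^0 mod 509 = 1
Delta = (8 - 4) * 1 mod 509 = 4
New hash = (238 + 4) mod 509 = 242

Answer: 242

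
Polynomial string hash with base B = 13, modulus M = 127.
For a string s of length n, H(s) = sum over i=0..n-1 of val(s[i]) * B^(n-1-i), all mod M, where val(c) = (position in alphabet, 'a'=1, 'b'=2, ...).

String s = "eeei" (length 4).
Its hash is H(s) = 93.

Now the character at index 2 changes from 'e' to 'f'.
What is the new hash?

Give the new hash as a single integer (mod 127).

Answer: 106

Derivation:
val('e') = 5, val('f') = 6
Position k = 2, exponent = n-1-k = 1
B^1 mod M = 13^1 mod 127 = 13
Delta = (6 - 5) * 13 mod 127 = 13
New hash = (93 + 13) mod 127 = 106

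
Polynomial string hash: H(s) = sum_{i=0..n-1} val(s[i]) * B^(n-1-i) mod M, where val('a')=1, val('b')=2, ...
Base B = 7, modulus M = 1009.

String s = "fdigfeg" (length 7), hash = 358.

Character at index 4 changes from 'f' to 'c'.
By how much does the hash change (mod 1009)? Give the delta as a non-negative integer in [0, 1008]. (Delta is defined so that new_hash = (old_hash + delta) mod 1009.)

Answer: 862

Derivation:
Delta formula: (val(new) - val(old)) * B^(n-1-k) mod M
  val('c') - val('f') = 3 - 6 = -3
  B^(n-1-k) = 7^2 mod 1009 = 49
  Delta = -3 * 49 mod 1009 = 862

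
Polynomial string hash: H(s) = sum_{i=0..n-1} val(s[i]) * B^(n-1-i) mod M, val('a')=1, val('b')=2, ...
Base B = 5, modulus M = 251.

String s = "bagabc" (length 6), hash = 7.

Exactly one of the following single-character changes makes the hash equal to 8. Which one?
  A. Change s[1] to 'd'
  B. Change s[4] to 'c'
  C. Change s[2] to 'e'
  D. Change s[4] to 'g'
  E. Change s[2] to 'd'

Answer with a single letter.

Answer: C

Derivation:
Option A: s[1]='a'->'d', delta=(4-1)*5^4 mod 251 = 118, hash=7+118 mod 251 = 125
Option B: s[4]='b'->'c', delta=(3-2)*5^1 mod 251 = 5, hash=7+5 mod 251 = 12
Option C: s[2]='g'->'e', delta=(5-7)*5^3 mod 251 = 1, hash=7+1 mod 251 = 8 <-- target
Option D: s[4]='b'->'g', delta=(7-2)*5^1 mod 251 = 25, hash=7+25 mod 251 = 32
Option E: s[2]='g'->'d', delta=(4-7)*5^3 mod 251 = 127, hash=7+127 mod 251 = 134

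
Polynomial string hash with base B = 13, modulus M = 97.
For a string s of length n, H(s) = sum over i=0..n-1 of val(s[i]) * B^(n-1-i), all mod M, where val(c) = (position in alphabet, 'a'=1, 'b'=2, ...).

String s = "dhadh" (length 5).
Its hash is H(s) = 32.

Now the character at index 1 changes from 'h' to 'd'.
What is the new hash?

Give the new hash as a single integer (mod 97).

val('h') = 8, val('d') = 4
Position k = 1, exponent = n-1-k = 3
B^3 mod M = 13^3 mod 97 = 63
Delta = (4 - 8) * 63 mod 97 = 39
New hash = (32 + 39) mod 97 = 71

Answer: 71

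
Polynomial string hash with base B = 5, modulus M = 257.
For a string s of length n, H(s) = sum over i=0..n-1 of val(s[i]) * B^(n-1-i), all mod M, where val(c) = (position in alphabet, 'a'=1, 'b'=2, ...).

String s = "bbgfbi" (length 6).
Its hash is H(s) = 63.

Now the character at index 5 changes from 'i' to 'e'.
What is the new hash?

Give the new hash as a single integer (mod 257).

val('i') = 9, val('e') = 5
Position k = 5, exponent = n-1-k = 0
B^0 mod M = 5^0 mod 257 = 1
Delta = (5 - 9) * 1 mod 257 = 253
New hash = (63 + 253) mod 257 = 59

Answer: 59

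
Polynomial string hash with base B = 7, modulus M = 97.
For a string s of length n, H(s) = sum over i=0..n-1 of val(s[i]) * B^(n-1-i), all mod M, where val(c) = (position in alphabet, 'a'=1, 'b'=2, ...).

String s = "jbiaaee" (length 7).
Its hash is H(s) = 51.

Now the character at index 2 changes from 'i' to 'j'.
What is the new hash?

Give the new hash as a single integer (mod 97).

Answer: 27

Derivation:
val('i') = 9, val('j') = 10
Position k = 2, exponent = n-1-k = 4
B^4 mod M = 7^4 mod 97 = 73
Delta = (10 - 9) * 73 mod 97 = 73
New hash = (51 + 73) mod 97 = 27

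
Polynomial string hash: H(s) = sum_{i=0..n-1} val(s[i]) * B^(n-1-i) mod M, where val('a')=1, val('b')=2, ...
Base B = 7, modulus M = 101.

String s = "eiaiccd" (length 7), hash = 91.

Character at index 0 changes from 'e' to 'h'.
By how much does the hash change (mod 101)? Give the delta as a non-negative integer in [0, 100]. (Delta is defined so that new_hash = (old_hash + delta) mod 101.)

Delta formula: (val(new) - val(old)) * B^(n-1-k) mod M
  val('h') - val('e') = 8 - 5 = 3
  B^(n-1-k) = 7^6 mod 101 = 85
  Delta = 3 * 85 mod 101 = 53

Answer: 53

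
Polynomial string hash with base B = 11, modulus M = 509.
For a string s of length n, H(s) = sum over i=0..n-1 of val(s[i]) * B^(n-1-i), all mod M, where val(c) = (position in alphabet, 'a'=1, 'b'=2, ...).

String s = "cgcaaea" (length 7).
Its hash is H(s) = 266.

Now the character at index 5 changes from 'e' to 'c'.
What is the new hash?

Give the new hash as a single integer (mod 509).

val('e') = 5, val('c') = 3
Position k = 5, exponent = n-1-k = 1
B^1 mod M = 11^1 mod 509 = 11
Delta = (3 - 5) * 11 mod 509 = 487
New hash = (266 + 487) mod 509 = 244

Answer: 244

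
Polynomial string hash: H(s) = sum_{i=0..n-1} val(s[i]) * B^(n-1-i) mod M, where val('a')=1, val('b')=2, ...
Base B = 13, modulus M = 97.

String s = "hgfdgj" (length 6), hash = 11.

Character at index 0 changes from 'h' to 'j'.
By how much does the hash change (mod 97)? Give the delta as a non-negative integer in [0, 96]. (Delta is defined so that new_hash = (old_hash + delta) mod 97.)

Answer: 51

Derivation:
Delta formula: (val(new) - val(old)) * B^(n-1-k) mod M
  val('j') - val('h') = 10 - 8 = 2
  B^(n-1-k) = 13^5 mod 97 = 74
  Delta = 2 * 74 mod 97 = 51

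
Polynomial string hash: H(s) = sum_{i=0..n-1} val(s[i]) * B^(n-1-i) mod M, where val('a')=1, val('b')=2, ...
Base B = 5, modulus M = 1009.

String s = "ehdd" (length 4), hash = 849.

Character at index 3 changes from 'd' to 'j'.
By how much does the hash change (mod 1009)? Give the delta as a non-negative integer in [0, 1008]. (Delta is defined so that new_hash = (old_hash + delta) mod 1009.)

Delta formula: (val(new) - val(old)) * B^(n-1-k) mod M
  val('j') - val('d') = 10 - 4 = 6
  B^(n-1-k) = 5^0 mod 1009 = 1
  Delta = 6 * 1 mod 1009 = 6

Answer: 6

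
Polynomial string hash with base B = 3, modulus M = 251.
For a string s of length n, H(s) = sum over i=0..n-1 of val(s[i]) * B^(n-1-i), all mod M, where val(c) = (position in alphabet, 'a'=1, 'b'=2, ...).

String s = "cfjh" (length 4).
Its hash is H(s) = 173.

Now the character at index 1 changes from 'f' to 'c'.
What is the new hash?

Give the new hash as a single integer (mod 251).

Answer: 146

Derivation:
val('f') = 6, val('c') = 3
Position k = 1, exponent = n-1-k = 2
B^2 mod M = 3^2 mod 251 = 9
Delta = (3 - 6) * 9 mod 251 = 224
New hash = (173 + 224) mod 251 = 146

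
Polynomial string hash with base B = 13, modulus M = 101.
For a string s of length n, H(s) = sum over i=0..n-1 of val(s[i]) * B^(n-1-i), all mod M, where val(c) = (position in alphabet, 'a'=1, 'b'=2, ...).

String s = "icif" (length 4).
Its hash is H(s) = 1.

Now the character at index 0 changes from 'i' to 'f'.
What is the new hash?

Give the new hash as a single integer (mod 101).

val('i') = 9, val('f') = 6
Position k = 0, exponent = n-1-k = 3
B^3 mod M = 13^3 mod 101 = 76
Delta = (6 - 9) * 76 mod 101 = 75
New hash = (1 + 75) mod 101 = 76

Answer: 76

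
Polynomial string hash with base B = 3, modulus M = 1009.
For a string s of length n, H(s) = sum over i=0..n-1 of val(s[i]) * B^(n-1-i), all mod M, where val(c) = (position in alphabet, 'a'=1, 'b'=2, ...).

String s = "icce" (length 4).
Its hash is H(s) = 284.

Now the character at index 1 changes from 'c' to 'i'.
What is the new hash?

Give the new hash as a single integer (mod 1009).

val('c') = 3, val('i') = 9
Position k = 1, exponent = n-1-k = 2
B^2 mod M = 3^2 mod 1009 = 9
Delta = (9 - 3) * 9 mod 1009 = 54
New hash = (284 + 54) mod 1009 = 338

Answer: 338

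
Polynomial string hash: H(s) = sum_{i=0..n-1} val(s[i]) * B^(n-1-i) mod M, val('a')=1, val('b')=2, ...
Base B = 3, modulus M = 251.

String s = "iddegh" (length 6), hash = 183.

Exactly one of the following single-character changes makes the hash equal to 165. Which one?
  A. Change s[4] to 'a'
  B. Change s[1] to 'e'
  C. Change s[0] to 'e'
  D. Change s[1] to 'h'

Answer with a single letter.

Answer: A

Derivation:
Option A: s[4]='g'->'a', delta=(1-7)*3^1 mod 251 = 233, hash=183+233 mod 251 = 165 <-- target
Option B: s[1]='d'->'e', delta=(5-4)*3^4 mod 251 = 81, hash=183+81 mod 251 = 13
Option C: s[0]='i'->'e', delta=(5-9)*3^5 mod 251 = 32, hash=183+32 mod 251 = 215
Option D: s[1]='d'->'h', delta=(8-4)*3^4 mod 251 = 73, hash=183+73 mod 251 = 5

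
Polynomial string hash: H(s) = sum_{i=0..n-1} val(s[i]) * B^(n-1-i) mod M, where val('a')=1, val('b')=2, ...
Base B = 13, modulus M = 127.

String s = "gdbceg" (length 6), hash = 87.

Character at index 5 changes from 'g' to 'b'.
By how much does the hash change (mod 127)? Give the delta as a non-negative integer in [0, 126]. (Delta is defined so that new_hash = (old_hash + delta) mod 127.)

Delta formula: (val(new) - val(old)) * B^(n-1-k) mod M
  val('b') - val('g') = 2 - 7 = -5
  B^(n-1-k) = 13^0 mod 127 = 1
  Delta = -5 * 1 mod 127 = 122

Answer: 122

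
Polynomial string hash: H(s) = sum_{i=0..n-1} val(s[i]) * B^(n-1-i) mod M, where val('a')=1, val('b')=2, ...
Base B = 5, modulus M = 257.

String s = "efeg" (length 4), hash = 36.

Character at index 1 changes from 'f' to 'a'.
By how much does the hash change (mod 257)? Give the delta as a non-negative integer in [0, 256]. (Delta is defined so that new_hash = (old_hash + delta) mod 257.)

Answer: 132

Derivation:
Delta formula: (val(new) - val(old)) * B^(n-1-k) mod M
  val('a') - val('f') = 1 - 6 = -5
  B^(n-1-k) = 5^2 mod 257 = 25
  Delta = -5 * 25 mod 257 = 132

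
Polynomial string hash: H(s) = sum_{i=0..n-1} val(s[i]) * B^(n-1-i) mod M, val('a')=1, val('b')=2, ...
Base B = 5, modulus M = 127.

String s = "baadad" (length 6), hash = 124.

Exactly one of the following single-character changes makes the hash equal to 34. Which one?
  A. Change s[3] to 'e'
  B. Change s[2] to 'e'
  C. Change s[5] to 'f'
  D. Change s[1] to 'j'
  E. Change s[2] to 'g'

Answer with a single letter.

Answer: D

Derivation:
Option A: s[3]='d'->'e', delta=(5-4)*5^2 mod 127 = 25, hash=124+25 mod 127 = 22
Option B: s[2]='a'->'e', delta=(5-1)*5^3 mod 127 = 119, hash=124+119 mod 127 = 116
Option C: s[5]='d'->'f', delta=(6-4)*5^0 mod 127 = 2, hash=124+2 mod 127 = 126
Option D: s[1]='a'->'j', delta=(10-1)*5^4 mod 127 = 37, hash=124+37 mod 127 = 34 <-- target
Option E: s[2]='a'->'g', delta=(7-1)*5^3 mod 127 = 115, hash=124+115 mod 127 = 112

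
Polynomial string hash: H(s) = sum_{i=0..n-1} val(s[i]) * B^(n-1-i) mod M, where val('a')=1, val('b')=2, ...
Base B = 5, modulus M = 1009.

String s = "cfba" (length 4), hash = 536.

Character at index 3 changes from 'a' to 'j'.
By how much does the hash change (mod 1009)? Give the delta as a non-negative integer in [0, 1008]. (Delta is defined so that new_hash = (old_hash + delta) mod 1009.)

Delta formula: (val(new) - val(old)) * B^(n-1-k) mod M
  val('j') - val('a') = 10 - 1 = 9
  B^(n-1-k) = 5^0 mod 1009 = 1
  Delta = 9 * 1 mod 1009 = 9

Answer: 9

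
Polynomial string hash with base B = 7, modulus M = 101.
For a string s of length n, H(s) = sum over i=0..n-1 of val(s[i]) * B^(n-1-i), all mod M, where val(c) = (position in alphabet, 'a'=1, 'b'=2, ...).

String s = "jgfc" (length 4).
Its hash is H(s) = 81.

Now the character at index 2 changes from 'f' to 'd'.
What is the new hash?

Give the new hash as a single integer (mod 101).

Answer: 67

Derivation:
val('f') = 6, val('d') = 4
Position k = 2, exponent = n-1-k = 1
B^1 mod M = 7^1 mod 101 = 7
Delta = (4 - 6) * 7 mod 101 = 87
New hash = (81 + 87) mod 101 = 67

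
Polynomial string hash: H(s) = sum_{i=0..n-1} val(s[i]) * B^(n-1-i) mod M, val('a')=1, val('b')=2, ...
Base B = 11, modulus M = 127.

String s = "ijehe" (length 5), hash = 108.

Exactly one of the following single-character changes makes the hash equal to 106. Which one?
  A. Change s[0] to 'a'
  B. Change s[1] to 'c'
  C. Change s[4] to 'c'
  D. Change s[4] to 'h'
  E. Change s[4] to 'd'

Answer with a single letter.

Option A: s[0]='i'->'a', delta=(1-9)*11^4 mod 127 = 93, hash=108+93 mod 127 = 74
Option B: s[1]='j'->'c', delta=(3-10)*11^3 mod 127 = 81, hash=108+81 mod 127 = 62
Option C: s[4]='e'->'c', delta=(3-5)*11^0 mod 127 = 125, hash=108+125 mod 127 = 106 <-- target
Option D: s[4]='e'->'h', delta=(8-5)*11^0 mod 127 = 3, hash=108+3 mod 127 = 111
Option E: s[4]='e'->'d', delta=(4-5)*11^0 mod 127 = 126, hash=108+126 mod 127 = 107

Answer: C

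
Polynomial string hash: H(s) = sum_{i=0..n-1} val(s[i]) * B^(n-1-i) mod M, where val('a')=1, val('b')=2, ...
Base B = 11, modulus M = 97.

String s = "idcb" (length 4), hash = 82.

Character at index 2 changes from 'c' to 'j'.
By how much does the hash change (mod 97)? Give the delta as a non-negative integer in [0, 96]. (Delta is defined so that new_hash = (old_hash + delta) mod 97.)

Delta formula: (val(new) - val(old)) * B^(n-1-k) mod M
  val('j') - val('c') = 10 - 3 = 7
  B^(n-1-k) = 11^1 mod 97 = 11
  Delta = 7 * 11 mod 97 = 77

Answer: 77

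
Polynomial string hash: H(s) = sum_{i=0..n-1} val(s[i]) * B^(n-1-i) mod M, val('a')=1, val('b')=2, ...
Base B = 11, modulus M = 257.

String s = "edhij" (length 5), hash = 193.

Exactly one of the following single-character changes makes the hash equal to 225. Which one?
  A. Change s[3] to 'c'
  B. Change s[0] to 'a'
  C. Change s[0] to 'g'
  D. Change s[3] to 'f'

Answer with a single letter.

Answer: B

Derivation:
Option A: s[3]='i'->'c', delta=(3-9)*11^1 mod 257 = 191, hash=193+191 mod 257 = 127
Option B: s[0]='e'->'a', delta=(1-5)*11^4 mod 257 = 32, hash=193+32 mod 257 = 225 <-- target
Option C: s[0]='e'->'g', delta=(7-5)*11^4 mod 257 = 241, hash=193+241 mod 257 = 177
Option D: s[3]='i'->'f', delta=(6-9)*11^1 mod 257 = 224, hash=193+224 mod 257 = 160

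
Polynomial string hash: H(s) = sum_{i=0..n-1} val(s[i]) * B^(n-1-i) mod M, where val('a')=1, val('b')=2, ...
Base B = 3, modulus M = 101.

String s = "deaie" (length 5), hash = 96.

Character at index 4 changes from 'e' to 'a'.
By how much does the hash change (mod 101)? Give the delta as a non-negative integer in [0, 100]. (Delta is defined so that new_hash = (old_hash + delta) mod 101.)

Answer: 97

Derivation:
Delta formula: (val(new) - val(old)) * B^(n-1-k) mod M
  val('a') - val('e') = 1 - 5 = -4
  B^(n-1-k) = 3^0 mod 101 = 1
  Delta = -4 * 1 mod 101 = 97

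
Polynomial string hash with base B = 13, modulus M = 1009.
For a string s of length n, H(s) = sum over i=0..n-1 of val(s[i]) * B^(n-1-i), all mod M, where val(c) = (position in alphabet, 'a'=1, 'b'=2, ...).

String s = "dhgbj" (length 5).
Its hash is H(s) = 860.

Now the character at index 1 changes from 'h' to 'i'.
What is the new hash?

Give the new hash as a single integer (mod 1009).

Answer: 30

Derivation:
val('h') = 8, val('i') = 9
Position k = 1, exponent = n-1-k = 3
B^3 mod M = 13^3 mod 1009 = 179
Delta = (9 - 8) * 179 mod 1009 = 179
New hash = (860 + 179) mod 1009 = 30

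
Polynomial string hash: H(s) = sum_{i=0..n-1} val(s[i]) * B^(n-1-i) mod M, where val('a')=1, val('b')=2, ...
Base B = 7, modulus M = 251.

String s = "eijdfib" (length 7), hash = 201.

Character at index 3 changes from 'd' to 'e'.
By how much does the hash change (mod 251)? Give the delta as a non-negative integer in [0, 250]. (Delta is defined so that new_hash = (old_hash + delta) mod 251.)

Delta formula: (val(new) - val(old)) * B^(n-1-k) mod M
  val('e') - val('d') = 5 - 4 = 1
  B^(n-1-k) = 7^3 mod 251 = 92
  Delta = 1 * 92 mod 251 = 92

Answer: 92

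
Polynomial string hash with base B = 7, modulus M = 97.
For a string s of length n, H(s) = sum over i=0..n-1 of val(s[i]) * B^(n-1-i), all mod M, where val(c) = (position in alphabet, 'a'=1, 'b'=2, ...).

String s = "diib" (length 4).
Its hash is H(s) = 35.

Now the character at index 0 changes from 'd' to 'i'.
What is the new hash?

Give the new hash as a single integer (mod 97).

Answer: 4

Derivation:
val('d') = 4, val('i') = 9
Position k = 0, exponent = n-1-k = 3
B^3 mod M = 7^3 mod 97 = 52
Delta = (9 - 4) * 52 mod 97 = 66
New hash = (35 + 66) mod 97 = 4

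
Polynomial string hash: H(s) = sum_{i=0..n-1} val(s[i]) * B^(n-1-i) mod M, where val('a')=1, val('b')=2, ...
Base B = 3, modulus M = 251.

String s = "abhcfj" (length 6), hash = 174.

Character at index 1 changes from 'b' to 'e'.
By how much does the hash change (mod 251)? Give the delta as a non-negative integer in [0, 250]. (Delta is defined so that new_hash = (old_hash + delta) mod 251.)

Delta formula: (val(new) - val(old)) * B^(n-1-k) mod M
  val('e') - val('b') = 5 - 2 = 3
  B^(n-1-k) = 3^4 mod 251 = 81
  Delta = 3 * 81 mod 251 = 243

Answer: 243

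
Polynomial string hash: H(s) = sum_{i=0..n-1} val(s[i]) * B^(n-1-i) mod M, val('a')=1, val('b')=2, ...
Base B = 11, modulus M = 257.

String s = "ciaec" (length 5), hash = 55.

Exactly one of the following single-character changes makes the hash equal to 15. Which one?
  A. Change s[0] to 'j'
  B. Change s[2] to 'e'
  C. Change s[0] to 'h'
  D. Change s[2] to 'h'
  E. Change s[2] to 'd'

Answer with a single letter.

Option A: s[0]='c'->'j', delta=(10-3)*11^4 mod 257 = 201, hash=55+201 mod 257 = 256
Option B: s[2]='a'->'e', delta=(5-1)*11^2 mod 257 = 227, hash=55+227 mod 257 = 25
Option C: s[0]='c'->'h', delta=(8-3)*11^4 mod 257 = 217, hash=55+217 mod 257 = 15 <-- target
Option D: s[2]='a'->'h', delta=(8-1)*11^2 mod 257 = 76, hash=55+76 mod 257 = 131
Option E: s[2]='a'->'d', delta=(4-1)*11^2 mod 257 = 106, hash=55+106 mod 257 = 161

Answer: C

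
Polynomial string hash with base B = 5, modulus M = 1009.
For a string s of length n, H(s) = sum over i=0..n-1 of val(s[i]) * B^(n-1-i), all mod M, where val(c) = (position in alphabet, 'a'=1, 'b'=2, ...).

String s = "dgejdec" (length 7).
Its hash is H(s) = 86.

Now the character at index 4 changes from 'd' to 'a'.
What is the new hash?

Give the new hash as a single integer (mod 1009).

Answer: 11

Derivation:
val('d') = 4, val('a') = 1
Position k = 4, exponent = n-1-k = 2
B^2 mod M = 5^2 mod 1009 = 25
Delta = (1 - 4) * 25 mod 1009 = 934
New hash = (86 + 934) mod 1009 = 11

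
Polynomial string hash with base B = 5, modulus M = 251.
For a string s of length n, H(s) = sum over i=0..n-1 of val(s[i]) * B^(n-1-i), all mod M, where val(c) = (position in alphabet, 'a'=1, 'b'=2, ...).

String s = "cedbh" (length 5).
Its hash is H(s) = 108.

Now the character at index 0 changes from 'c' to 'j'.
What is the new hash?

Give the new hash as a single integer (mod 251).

Answer: 216

Derivation:
val('c') = 3, val('j') = 10
Position k = 0, exponent = n-1-k = 4
B^4 mod M = 5^4 mod 251 = 123
Delta = (10 - 3) * 123 mod 251 = 108
New hash = (108 + 108) mod 251 = 216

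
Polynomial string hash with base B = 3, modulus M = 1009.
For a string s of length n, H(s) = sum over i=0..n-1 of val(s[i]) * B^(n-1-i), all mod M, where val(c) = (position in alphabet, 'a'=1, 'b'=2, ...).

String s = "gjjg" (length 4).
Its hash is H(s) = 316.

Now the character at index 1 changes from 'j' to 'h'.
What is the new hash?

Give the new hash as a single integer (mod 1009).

val('j') = 10, val('h') = 8
Position k = 1, exponent = n-1-k = 2
B^2 mod M = 3^2 mod 1009 = 9
Delta = (8 - 10) * 9 mod 1009 = 991
New hash = (316 + 991) mod 1009 = 298

Answer: 298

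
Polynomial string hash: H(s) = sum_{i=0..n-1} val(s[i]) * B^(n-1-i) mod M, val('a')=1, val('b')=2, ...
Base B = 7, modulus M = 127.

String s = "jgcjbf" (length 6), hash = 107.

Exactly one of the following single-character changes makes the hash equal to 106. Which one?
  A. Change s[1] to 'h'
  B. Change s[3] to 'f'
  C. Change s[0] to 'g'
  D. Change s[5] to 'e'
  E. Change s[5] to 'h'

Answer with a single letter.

Option A: s[1]='g'->'h', delta=(8-7)*7^4 mod 127 = 115, hash=107+115 mod 127 = 95
Option B: s[3]='j'->'f', delta=(6-10)*7^2 mod 127 = 58, hash=107+58 mod 127 = 38
Option C: s[0]='j'->'g', delta=(7-10)*7^5 mod 127 = 125, hash=107+125 mod 127 = 105
Option D: s[5]='f'->'e', delta=(5-6)*7^0 mod 127 = 126, hash=107+126 mod 127 = 106 <-- target
Option E: s[5]='f'->'h', delta=(8-6)*7^0 mod 127 = 2, hash=107+2 mod 127 = 109

Answer: D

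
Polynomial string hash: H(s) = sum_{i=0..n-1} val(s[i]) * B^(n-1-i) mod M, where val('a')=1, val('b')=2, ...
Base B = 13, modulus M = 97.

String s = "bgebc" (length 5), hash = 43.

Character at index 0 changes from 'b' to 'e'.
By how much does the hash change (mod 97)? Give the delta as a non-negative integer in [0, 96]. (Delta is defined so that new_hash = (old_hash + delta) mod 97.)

Answer: 32

Derivation:
Delta formula: (val(new) - val(old)) * B^(n-1-k) mod M
  val('e') - val('b') = 5 - 2 = 3
  B^(n-1-k) = 13^4 mod 97 = 43
  Delta = 3 * 43 mod 97 = 32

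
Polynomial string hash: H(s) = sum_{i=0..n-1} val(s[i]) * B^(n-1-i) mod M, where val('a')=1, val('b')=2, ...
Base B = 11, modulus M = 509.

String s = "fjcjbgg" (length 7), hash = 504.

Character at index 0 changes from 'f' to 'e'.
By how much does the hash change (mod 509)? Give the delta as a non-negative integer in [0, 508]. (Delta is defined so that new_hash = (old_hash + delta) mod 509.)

Delta formula: (val(new) - val(old)) * B^(n-1-k) mod M
  val('e') - val('f') = 5 - 6 = -1
  B^(n-1-k) = 11^6 mod 509 = 241
  Delta = -1 * 241 mod 509 = 268

Answer: 268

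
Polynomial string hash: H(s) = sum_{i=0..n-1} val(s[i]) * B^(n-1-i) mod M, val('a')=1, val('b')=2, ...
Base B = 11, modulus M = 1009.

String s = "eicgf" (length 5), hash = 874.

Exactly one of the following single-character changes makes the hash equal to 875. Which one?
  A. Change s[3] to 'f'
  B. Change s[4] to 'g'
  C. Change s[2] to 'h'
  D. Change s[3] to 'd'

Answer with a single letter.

Option A: s[3]='g'->'f', delta=(6-7)*11^1 mod 1009 = 998, hash=874+998 mod 1009 = 863
Option B: s[4]='f'->'g', delta=(7-6)*11^0 mod 1009 = 1, hash=874+1 mod 1009 = 875 <-- target
Option C: s[2]='c'->'h', delta=(8-3)*11^2 mod 1009 = 605, hash=874+605 mod 1009 = 470
Option D: s[3]='g'->'d', delta=(4-7)*11^1 mod 1009 = 976, hash=874+976 mod 1009 = 841

Answer: B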